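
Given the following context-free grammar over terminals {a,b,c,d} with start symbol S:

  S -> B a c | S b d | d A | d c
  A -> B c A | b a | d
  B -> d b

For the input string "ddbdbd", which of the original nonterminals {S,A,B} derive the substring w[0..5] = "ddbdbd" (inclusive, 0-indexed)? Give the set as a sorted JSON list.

CNF form of G:
  S -> B X5 | S X6 | T3 A | T3 T0
  A -> B X4 | T1 T2 | d
  B -> T3 T1
  T0 -> c
  T1 -> b
  T2 -> a
  T3 -> d
  X4 -> T0 A
  X5 -> T2 T0
  X6 -> T1 T3

Fill CYK table bottom-up (cells [i..j] with 0 ≤ i ≤ j ≤ 5 only):
  cell(0,0) d: {A,T3}  orig:{A}
  cell(1,1) d: {A,T3}  orig:{A}
  cell(2,2) b: {T1}  orig:{}
  cell(3,3) d: {A,T3}  orig:{A}
  cell(4,4) b: {T1}  orig:{}
  cell(5,5) d: {A,T3}  orig:{A}
  cell(0,1) dd: {S}
  cell(1,2) db: {B}
  cell(2,3) bd: {X6}  orig:{}
  cell(3,4) db: {B}
  cell(4,5) bd: {X6}  orig:{}
  cell(0,2) ddb: ∅
  cell(1,3) dbd: ∅
  cell(2,4) bdb: ∅
  cell(3,5) dbd: ∅
  cell(0,3) ddbd: {S}
  cell(1,4) dbdb: ∅
  cell(2,5) bdbd: ∅
  cell(0,4) ddbdb: ∅
  cell(1,5) dbdbd: ∅
  cell(0,5) ddbdbd: {S}

Original NTs in T[0,5] deriving "ddbdbd": ["S"]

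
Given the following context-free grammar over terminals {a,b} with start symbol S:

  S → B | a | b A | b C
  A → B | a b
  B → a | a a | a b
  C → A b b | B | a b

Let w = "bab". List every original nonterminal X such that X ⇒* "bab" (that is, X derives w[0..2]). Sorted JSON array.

Convert to CNF:
  S -> T0 T0 | T0 T1 | T1 A | T1 C | a
  A -> T0 T0 | T0 T1 | a
  B -> T0 T0 | T0 T1 | a
  C -> A X2 | T0 T0 | T0 T1 | a
  T0 -> a
  T1 -> b
  X2 -> T1 T1

Fill CYK table bottom-up, restricted to cells inside w[0..2]:
  T[0,0] 'b' = {T1}  orig:{}
  T[1,1] 'a' = {A,B,C,S,T0}  orig:{A,B,C,S}
  T[2,2] 'b' = {T1}  orig:{}
  T[0,1] 'ba' = {S}
  T[1,2] 'ab' = {A,B,C,S}
  T[0,2] 'bab' = {S}

Original NTs in T[0,2] deriving "bab": ["S"]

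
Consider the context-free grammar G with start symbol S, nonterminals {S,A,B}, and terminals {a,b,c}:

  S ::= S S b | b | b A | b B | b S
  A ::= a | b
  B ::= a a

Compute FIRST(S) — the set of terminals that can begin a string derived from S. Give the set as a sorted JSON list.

FIRST sets, iterate to fixpoint:
round 1:
  A via A→a: +{a}
  A via A→b: +{b}
  B via B→a a: +{a}
  S via S→b: +{b}
  FIRST(S)={b}  FIRST(A)={a,b}  FIRST(B)={a}
round 2: (stable)
  FIRST(S)={b}  FIRST(A)={a,b}  FIRST(B)={a}

FIRST(S) = ["b"]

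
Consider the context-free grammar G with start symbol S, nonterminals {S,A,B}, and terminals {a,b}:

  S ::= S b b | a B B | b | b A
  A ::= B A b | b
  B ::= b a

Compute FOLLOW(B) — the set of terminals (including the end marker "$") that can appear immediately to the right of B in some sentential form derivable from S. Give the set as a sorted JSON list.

FIRST iteration:
round 1:
  A via A→b: +{b}
  B via B→b a: +{b}
  S via S→a B B: +{a}
  S via S→b: +{b}
  S: {a,b}  A: {b}  B: {b}
round 2: — fixpoint
  S: {a,b}  A: {b}  B: {b}

Compute FOLLOW by fixpoint:
seed FOLLOW(S) with $
round 1:
  A→B A b: FOLLOW(B) ⊇ FIRST(A) = {b}; new: +{b}
  A→B A b: FOLLOW(A) ⊇ FIRST(b) = {b}; new: +{b}
  S→S b b: FOLLOW(S) ⊇ FIRST(b) = {b}; new: +{b}
  S→a B B: FOLLOW(B) ⊇ FOLLOW(S) ⊇ {$,b}; new: +{$}
  S→b A: FOLLOW(A) ⊇ FOLLOW(S) ⊇ {$,b}; new: +{$}
  FOLLOW(S)={$,b}  FOLLOW(A)={$,b}  FOLLOW(B)={$,b}
round 2: done
  FOLLOW(S)={$,b}  FOLLOW(A)={$,b}  FOLLOW(B)={$,b}

FOLLOW(B) = ["$", "b"]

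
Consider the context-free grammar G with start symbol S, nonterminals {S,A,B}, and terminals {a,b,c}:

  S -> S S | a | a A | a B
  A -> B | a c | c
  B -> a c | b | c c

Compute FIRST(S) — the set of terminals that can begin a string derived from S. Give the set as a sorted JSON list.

Compute FIRST by fixpoint:
round 1:
  A via A→a c: +{a}
  A via A→c: +{c}
  B via B→a c: +{a}
  B via B→b: +{b}
  B via B→c c: +{c}
  S via S→a: +{a}
  FIRST(S)={a}  FIRST(A)={a,c}  FIRST(B)={a,b,c}
round 2:
  A via A→B: +{b}
  FIRST(S)={a}  FIRST(A)={a,b,c}  FIRST(B)={a,b,c}
round 3: (no change)
  FIRST(S)={a}  FIRST(A)={a,b,c}  FIRST(B)={a,b,c}

FIRST(S) = ["a"]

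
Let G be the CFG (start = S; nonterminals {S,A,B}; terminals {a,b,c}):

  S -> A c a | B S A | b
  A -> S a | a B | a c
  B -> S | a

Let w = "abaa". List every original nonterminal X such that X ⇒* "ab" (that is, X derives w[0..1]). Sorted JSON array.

CNF form of G:
  S -> A X4 | B X5 | b
  A -> S T0 | T0 B | T0 T1
  B -> A X2 | B X3 | a | b
  T0 -> a
  T1 -> c
  X2 -> T1 T0
  X3 -> S A
  X4 -> T1 T0
  X5 -> S A

CYK fill, restricted to cells inside w[0..1]:
  cell(0,0) a: {B,T0}  orig:{B}
  cell(1,1) b: {B,S}
  cell(0,1) ab: {A}

Original NTs in T[0,1] deriving "ab": ["A"]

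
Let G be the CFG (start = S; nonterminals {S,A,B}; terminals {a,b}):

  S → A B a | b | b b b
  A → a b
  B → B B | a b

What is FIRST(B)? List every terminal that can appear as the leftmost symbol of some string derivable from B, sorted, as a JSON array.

FIRST iteration:
pass 1:
  A via A→a b: +{a}
  B via B→a b: +{a}
  S via S→A B a: +{a}
  S via S→b: +{b}
  FIRST[S]={a,b}  FIRST[A]={a}  FIRST[B]={a}
pass 2: (no change)
  FIRST[S]={a,b}  FIRST[A]={a}  FIRST[B]={a}

FIRST(B) = ["a"]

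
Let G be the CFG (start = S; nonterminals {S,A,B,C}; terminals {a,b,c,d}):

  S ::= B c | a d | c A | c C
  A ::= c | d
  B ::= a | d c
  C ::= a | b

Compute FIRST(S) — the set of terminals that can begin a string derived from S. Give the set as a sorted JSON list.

Compute FIRST by fixpoint:
[1]
  A via A→c: +{c}
  A via A→d: +{d}
  B via B→a: +{a}
  B via B→d c: +{d}
  C via C→a: +{a}
  C via C→b: +{b}
  S via S→B c: +{a,d}
  S via S→c A: +{c}
  S: {a,c,d}  A: {c,d}  B: {a,d}  C: {a,b}
[2] (no change)
  S: {a,c,d}  A: {c,d}  B: {a,d}  C: {a,b}

FIRST(S) = ["a", "c", "d"]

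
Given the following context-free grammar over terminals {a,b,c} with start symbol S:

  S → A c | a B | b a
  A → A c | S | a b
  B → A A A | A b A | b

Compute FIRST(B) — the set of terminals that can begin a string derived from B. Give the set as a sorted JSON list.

Compute FIRST by fixpoint:
pass 1:
  A via A→a b: +{a}
  B via B→A A A: +{a}
  B via B→b: +{b}
  S via S→A c: +{a}
  S via S→b a: +{b}
  FIRST(S)={a,b}  FIRST(A)={a}  FIRST(B)={a,b}
pass 2:
  A via A→S: +{b}
  FIRST(S)={a,b}  FIRST(A)={a,b}  FIRST(B)={a,b}
pass 3: (stable)
  FIRST(S)={a,b}  FIRST(A)={a,b}  FIRST(B)={a,b}

FIRST(B) = ["a", "b"]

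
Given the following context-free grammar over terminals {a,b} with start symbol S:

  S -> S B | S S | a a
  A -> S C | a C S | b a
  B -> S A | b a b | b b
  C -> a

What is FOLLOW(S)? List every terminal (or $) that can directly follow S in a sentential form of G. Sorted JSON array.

FIRST iteration:
iter 1:
  A via A→a C S: +{a}
  A via A→b a: +{b}
  B via B→b a b: +{b}
  C via C→a: +{a}
  S via S→a a: +{a}
  FIRST(S)={a}  FIRST(A)={a,b}  FIRST(B)={b}  FIRST(C)={a}
iter 2:
  B via B→S A: +{a}
  FIRST(S)={a}  FIRST(A)={a,b}  FIRST(B)={a,b}  FIRST(C)={a}
iter 3: (stable)
  FIRST(S)={a}  FIRST(A)={a,b}  FIRST(B)={a,b}  FIRST(C)={a}

FOLLOW sets:
FOLLOW(S) := {$}
[1]
  A→S C: FOLLOW(S) ⊇ FIRST(C) = {a}; new: +{a}
  A→a C S: FOLLOW(C) ⊇ FIRST(S) = {a}; new: +{a}
  B→S A: FOLLOW(S) ⊇ FIRST(A) = {a,b}; new: +{b}
  S→S B: FOLLOW(B) ⊇ FOLLOW(S) ⊇ {$,a,b}; new: +{$,a,b}
  FOLLOW[S]={$,a,b}  FOLLOW[A]={}  FOLLOW[B]={$,a,b}  FOLLOW[C]={a}
[2]
  B→S A: FOLLOW(A) ⊇ FOLLOW(B) ⊇ {$,a,b}; new: +{$,a,b}
  FOLLOW[S]={$,a,b}  FOLLOW[A]={$,a,b}  FOLLOW[B]={$,a,b}  FOLLOW[C]={a}
[3]
  A→S C: FOLLOW(C) ⊇ FOLLOW(A) ⊇ {$,a,b}; new: +{$,b}
  FOLLOW[S]={$,a,b}  FOLLOW[A]={$,a,b}  FOLLOW[B]={$,a,b}  FOLLOW[C]={$,a,b}
[4] done
  FOLLOW[S]={$,a,b}  FOLLOW[A]={$,a,b}  FOLLOW[B]={$,a,b}  FOLLOW[C]={$,a,b}

FOLLOW(S) = ["$", "a", "b"]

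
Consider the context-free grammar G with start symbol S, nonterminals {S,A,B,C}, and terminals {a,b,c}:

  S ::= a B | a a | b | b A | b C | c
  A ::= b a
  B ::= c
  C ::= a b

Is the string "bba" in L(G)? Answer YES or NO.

Convert to CNF:
  S -> T0 A | T0 C | T1 B | T1 T1 | b | c
  A -> T0 T1
  B -> c
  C -> T1 T0
  T0 -> b
  T1 -> a

CYK table (by increasing span):
  T[0,0] 'b' = {S,T0}  orig:{S}
  T[1,1] 'b' = {S,T0}  orig:{S}
  T[2,2] 'a' = {T1}  orig:{}
  T[0,1] 'bb' = ∅
  T[1,2] 'ba' = {A}
  T[0,2] 'bba' = {S}

S ∈ T[0,2] ⇒ YES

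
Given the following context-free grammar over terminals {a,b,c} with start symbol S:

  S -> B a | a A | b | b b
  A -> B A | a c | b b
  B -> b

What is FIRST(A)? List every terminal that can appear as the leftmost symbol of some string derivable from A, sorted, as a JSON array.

Compute FIRST by fixpoint:
pass 1:
  A via A→a c: +{a}
  A via A→b b: +{b}
  B via B→b: +{b}
  S via S→B a: +{b}
  S via S→a A: +{a}
  FIRST(S)={a,b}  FIRST(A)={a,b}  FIRST(B)={b}
pass 2: done
  FIRST(S)={a,b}  FIRST(A)={a,b}  FIRST(B)={b}

FIRST(A) = ["a", "b"]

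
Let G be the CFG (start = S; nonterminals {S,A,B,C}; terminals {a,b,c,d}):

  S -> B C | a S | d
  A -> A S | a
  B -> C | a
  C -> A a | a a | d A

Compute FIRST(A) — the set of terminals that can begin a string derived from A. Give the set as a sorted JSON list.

FIRST sets, iterate to fixpoint:
[1]
  A via A→a: +{a}
  B via B→a: +{a}
  C via C→A a: +{a}
  C via C→d A: +{d}
  S via S→B C: +{a}
  S via S→d: +{d}
  FIRST[S]={a,d}  FIRST[A]={a}  FIRST[B]={a}  FIRST[C]={a,d}
[2]
  B via B→C: +{d}
  FIRST[S]={a,d}  FIRST[A]={a}  FIRST[B]={a,d}  FIRST[C]={a,d}
[3] (stable)
  FIRST[S]={a,d}  FIRST[A]={a}  FIRST[B]={a,d}  FIRST[C]={a,d}

FIRST(A) = ["a"]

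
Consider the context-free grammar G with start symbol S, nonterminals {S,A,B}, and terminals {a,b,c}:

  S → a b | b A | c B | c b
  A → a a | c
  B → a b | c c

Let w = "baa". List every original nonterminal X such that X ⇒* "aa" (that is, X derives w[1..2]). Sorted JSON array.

Convert to CNF:
  S -> T0 T1 | T1 A | T2 B | T2 T1
  A -> T0 T0 | c
  B -> T0 T1 | T2 T2
  T0 -> a
  T1 -> b
  T2 -> c

Fill CYK table bottom-up (cells [i..j] with 1 ≤ i ≤ j ≤ 2 only):
  [1..1]={T0}  "a"  orig:{}
  [2..2]={T0}  "a"  orig:{}
  [1..2]={A}  "aa"

Original NTs in T[1,2] deriving "aa": ["A"]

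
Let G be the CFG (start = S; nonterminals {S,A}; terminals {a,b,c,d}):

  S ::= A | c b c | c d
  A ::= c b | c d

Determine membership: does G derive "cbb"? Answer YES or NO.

Convert to CNF:
  S -> T0 T1 | T0 T2 | T0 X3
  A -> T0 T1 | T0 T2
  T0 -> c
  T1 -> b
  T2 -> d
  X3 -> T1 T0

CYK fill:
  cell(0,0) c: {T0}  orig:{}
  cell(1,1) b: {T1}  orig:{}
  cell(2,2) b: {T1}  orig:{}
  cell(0,1) cb: {A,S}
  cell(1,2) bb: ∅
  cell(0,2) cbb: ∅

S ∉ T[0,2] ⇒ NO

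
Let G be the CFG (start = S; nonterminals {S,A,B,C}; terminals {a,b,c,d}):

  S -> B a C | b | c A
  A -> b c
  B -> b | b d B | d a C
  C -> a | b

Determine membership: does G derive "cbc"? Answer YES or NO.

CNF form of G:
  S -> B X6 | T1 A | b
  A -> T0 T1
  B -> T0 X4 | T2 X5 | b
  C -> a | b
  T0 -> b
  T1 -> c
  T2 -> d
  T3 -> a
  X4 -> T2 B
  X5 -> T3 C
  X6 -> T3 C

Fill CYK table bottom-up:
  [0..0]={T1}  "c"  orig:{}
  [1..1]={B,C,S,T0}  "b"  orig:{B,C,S}
  [2..2]={T1}  "c"  orig:{}
  [0..1]=∅  "cb"
  [1..2]={A}  "bc"
  [0..2]={S}  "cbc"

S ∈ T[0,2] ⇒ YES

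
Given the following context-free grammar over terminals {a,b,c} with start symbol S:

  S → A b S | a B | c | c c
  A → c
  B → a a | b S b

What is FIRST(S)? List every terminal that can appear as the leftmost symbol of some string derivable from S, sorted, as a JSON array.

FIRST iteration:
iter 1:
  A via A→c: +{c}
  B via B→a a: +{a}
  B via B→b S b: +{b}
  S via S→A b S: +{c}
  S via S→a B: +{a}
  FIRST(S)={a,c}  FIRST(A)={c}  FIRST(B)={a,b}
iter 2: — fixpoint
  FIRST(S)={a,c}  FIRST(A)={c}  FIRST(B)={a,b}

FIRST(S) = ["a", "c"]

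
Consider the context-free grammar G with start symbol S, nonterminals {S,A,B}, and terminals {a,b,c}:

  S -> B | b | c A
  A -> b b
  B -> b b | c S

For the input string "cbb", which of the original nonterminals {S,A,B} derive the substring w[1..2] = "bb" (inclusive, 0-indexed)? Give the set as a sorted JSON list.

Convert to CNF:
  S -> T0 T0 | T1 A | T1 S | b
  A -> T0 T0
  B -> T0 T0 | T1 S
  T0 -> b
  T1 -> c

Fill CYK table bottom-up (cells [i..j] with 1 ≤ i ≤ j ≤ 2 only):
  cell(1,1) b: {S,T0}  orig:{S}
  cell(2,2) b: {S,T0}  orig:{S}
  cell(1,2) bb: {A,B,S}

Original NTs in T[1,2] deriving "bb": ["A", "B", "S"]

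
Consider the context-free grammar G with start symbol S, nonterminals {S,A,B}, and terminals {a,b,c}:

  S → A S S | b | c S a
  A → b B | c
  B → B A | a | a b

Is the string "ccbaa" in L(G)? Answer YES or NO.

CNF form of G:
  S -> A X3 | T2 X4 | b
  A -> T0 B | c
  B -> B A | T1 T0 | a
  T0 -> b
  T1 -> a
  T2 -> c
  X3 -> S S
  X4 -> S T1

CYK fill:
  T[0,0] 'c' = {A,T2}  orig:{A}
  T[1,1] 'c' = {A,T2}  orig:{A}
  T[2,2] 'b' = {S,T0}  orig:{S}
  T[3,3] 'a' = {B,T1}  orig:{B}
  T[4,4] 'a' = {B,T1}  orig:{B}
  T[0,1] 'cc' = ∅
  T[1,2] 'cb' = ∅
  T[2,3] 'ba' = {A,X4}  orig:{A}
  T[3,4] 'aa' = ∅
  T[0,2] 'ccb' = ∅
  T[1,3] 'cba' = {S}
  T[2,4] 'baa' = ∅
  T[0,3] 'ccba' = ∅
  T[1,4] 'cbaa' = {X4}  orig:{}
  T[0,4] 'ccbaa' = {S}

S ∈ T[0,4] ⇒ YES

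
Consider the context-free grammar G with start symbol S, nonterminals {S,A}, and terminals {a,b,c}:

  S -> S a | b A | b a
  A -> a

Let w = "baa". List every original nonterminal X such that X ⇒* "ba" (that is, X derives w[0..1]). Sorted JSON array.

Convert to CNF:
  S -> S T0 | T1 A | T1 T0
  A -> a
  T0 -> a
  T1 -> b

CYK table (by increasing span) — only the sub-triangle for w[0..1]:
  cell(0,0) b: {T1}  orig:{}
  cell(1,1) a: {A,T0}  orig:{A}
  cell(0,1) ba: {S}

Original NTs in T[0,1] deriving "ba": ["S"]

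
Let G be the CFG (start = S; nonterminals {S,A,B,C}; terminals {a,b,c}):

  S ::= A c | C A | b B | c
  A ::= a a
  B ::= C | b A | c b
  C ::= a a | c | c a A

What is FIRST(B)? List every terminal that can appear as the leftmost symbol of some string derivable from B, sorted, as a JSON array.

FIRST sets, iterate to fixpoint:
[1]
  A via A→a a: +{a}
  B via B→b A: +{b}
  B via B→c b: +{c}
  C via C→a a: +{a}
  C via C→c: +{c}
  S via S→A c: +{a}
  S via S→C A: +{c}
  S via S→b B: +{b}
  FIRST(S)={a,b,c}  FIRST(A)={a}  FIRST(B)={b,c}  FIRST(C)={a,c}
[2]
  B via B→C: +{a}
  FIRST(S)={a,b,c}  FIRST(A)={a}  FIRST(B)={a,b,c}  FIRST(C)={a,c}
[3] (stable)
  FIRST(S)={a,b,c}  FIRST(A)={a}  FIRST(B)={a,b,c}  FIRST(C)={a,c}

FIRST(B) = ["a", "b", "c"]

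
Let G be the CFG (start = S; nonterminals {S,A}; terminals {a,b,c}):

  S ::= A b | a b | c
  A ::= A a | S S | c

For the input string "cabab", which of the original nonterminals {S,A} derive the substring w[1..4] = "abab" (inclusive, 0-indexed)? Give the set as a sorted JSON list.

CNF form of G:
  S -> A T1 | T0 T1 | c
  A -> A T0 | S S | c
  T0 -> a
  T1 -> b

CYK table (by increasing span), restricted to cells inside w[1..4]:
  T[1,1] 'a' = {T0}  orig:{}
  T[2,2] 'b' = {T1}  orig:{}
  T[3,3] 'a' = {T0}  orig:{}
  T[4,4] 'b' = {T1}  orig:{}
  T[1,2] 'ab' = {S}
  T[2,3] 'ba' = ∅
  T[3,4] 'ab' = {S}
  T[1,3] 'aba' = ∅
  T[2,4] 'bab' = ∅
  T[1,4] 'abab' = {A}

Original NTs in T[1,4] deriving "abab": ["A"]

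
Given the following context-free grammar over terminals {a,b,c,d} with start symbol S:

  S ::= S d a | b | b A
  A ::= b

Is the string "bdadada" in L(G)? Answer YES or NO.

Convert to CNF:
  S -> S X3 | T2 A | b
  A -> b
  T0 -> d
  T1 -> a
  T2 -> b
  X3 -> T0 T1

CYK fill:
  cell(0,0) b: {A,S,T2}  orig:{A,S}
  cell(1,1) d: {T0}  orig:{}
  cell(2,2) a: {T1}  orig:{}
  cell(3,3) d: {T0}  orig:{}
  cell(4,4) a: {T1}  orig:{}
  cell(5,5) d: {T0}  orig:{}
  cell(6,6) a: {T1}  orig:{}
  cell(0,1) bd: ∅
  cell(1,2) da: {X3}  orig:{}
  cell(2,3) ad: ∅
  cell(3,4) da: {X3}  orig:{}
  cell(4,5) ad: ∅
  cell(5,6) da: {X3}  orig:{}
  cell(0,2) bda: {S}
  cell(1,3) dad: ∅
  cell(2,4) ada: ∅
  cell(3,5) dad: ∅
  cell(4,6) ada: ∅
  cell(0,3) bdad: ∅
  cell(1,4) dada: ∅
  cell(2,5) adad: ∅
  cell(3,6) dada: ∅
  cell(0,4) bdada: {S}
  cell(1,5) dadad: ∅
  cell(2,6) adada: ∅
  cell(0,5) bdadad: ∅
  cell(1,6) dadada: ∅
  cell(0,6) bdadada: {S}

S ∈ T[0,6] ⇒ YES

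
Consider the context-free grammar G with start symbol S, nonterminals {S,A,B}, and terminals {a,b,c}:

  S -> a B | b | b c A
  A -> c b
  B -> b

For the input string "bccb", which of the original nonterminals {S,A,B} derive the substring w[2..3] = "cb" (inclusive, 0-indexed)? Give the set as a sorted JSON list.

CNF form of G:
  S -> T1 X3 | T2 B | b
  A -> T0 T1
  B -> b
  T0 -> c
  T1 -> b
  T2 -> a
  X3 -> T0 A

CYK fill, restricted to cells inside w[2..3]:
  T[2,2] 'c' = {T0}  orig:{}
  T[3,3] 'b' = {B,S,T1}  orig:{B,S}
  T[2,3] 'cb' = {A}

Original NTs in T[2,3] deriving "cb": ["A"]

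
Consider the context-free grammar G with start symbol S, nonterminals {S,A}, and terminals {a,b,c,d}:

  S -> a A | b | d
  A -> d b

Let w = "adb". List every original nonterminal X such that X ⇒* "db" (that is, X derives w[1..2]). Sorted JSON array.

CNF form of G:
  S -> T2 A | b | d
  A -> T0 T1
  T0 -> d
  T1 -> b
  T2 -> a

Fill CYK table bottom-up, restricted to cells inside w[1..2]:
  cell(1,1) d: {S,T0}  orig:{S}
  cell(2,2) b: {S,T1}  orig:{S}
  cell(1,2) db: {A}

Original NTs in T[1,2] deriving "db": ["A"]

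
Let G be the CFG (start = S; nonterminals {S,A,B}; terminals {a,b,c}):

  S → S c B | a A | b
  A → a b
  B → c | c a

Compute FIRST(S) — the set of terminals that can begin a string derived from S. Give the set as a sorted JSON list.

FIRST iteration:
round 1:
  A via A→a b: +{a}
  B via B→c: +{c}
  S via S→a A: +{a}
  S via S→b: +{b}
  FIRST[S]={a,b}  FIRST[A]={a}  FIRST[B]={c}
round 2: (stable)
  FIRST[S]={a,b}  FIRST[A]={a}  FIRST[B]={c}

FIRST(S) = ["a", "b"]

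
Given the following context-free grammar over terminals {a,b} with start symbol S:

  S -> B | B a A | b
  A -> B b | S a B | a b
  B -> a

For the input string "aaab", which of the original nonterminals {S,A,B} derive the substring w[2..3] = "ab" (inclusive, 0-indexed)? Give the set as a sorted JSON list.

CNF form of G:
  S -> B X3 | a | b
  A -> B T0 | S X2 | T1 T0
  B -> a
  T0 -> b
  T1 -> a
  X2 -> T1 B
  X3 -> T1 A

Fill CYK table bottom-up — only the sub-triangle for w[2..3]:
  [2..2]={B,S,T1}  "a"  orig:{B,S}
  [3..3]={S,T0}  "b"  orig:{S}
  [2..3]={A}  "ab"

Original NTs in T[2,3] deriving "ab": ["A"]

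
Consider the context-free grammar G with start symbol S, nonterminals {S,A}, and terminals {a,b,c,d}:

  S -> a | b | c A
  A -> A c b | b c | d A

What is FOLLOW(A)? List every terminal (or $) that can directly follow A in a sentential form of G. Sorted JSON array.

Compute FIRST by fixpoint:
pass 1:
  A via A→b c: +{b}
  A via A→d A: +{d}
  S via S→a: +{a}
  S via S→b: +{b}
  S via S→c A: +{c}
  S: {a,b,c}  A: {b,d}
pass 2: — fixpoint
  S: {a,b,c}  A: {b,d}

Compute FOLLOW by fixpoint:
FOLLOW(S) := {$}
iter 1:
  A→A c b: FOLLOW(A) ⊇ FIRST(c) = {c}; new: +{c}
  S→c A: FOLLOW(A) ⊇ FOLLOW(S) ⊇ {$}; new: +{$}
  S: {$}  A: {$,c}
iter 2: done
  S: {$}  A: {$,c}

FOLLOW(A) = ["$", "c"]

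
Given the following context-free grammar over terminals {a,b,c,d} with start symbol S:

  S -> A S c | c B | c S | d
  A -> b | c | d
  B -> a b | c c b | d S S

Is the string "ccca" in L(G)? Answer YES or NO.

Convert to CNF:
  S -> A X6 | T2 B | T2 S | d
  A -> b | c | d
  B -> T0 T1 | T2 X4 | T3 X5
  T0 -> a
  T1 -> b
  T2 -> c
  T3 -> d
  X4 -> T2 T1
  X5 -> S S
  X6 -> S T2

Fill CYK table bottom-up:
  [0..0]={A,T2}  "c"  orig:{A}
  [1..1]={A,T2}  "c"  orig:{A}
  [2..2]={A,T2}  "c"  orig:{A}
  [3..3]={T0}  "a"  orig:{}
  [0..1]=∅  "cc"
  [1..2]=∅  "cc"
  [2..3]=∅  "ca"
  [0..2]=∅  "ccc"
  [1..3]=∅  "cca"
  [0..3]=∅  "ccca"

S ∉ T[0,3] ⇒ NO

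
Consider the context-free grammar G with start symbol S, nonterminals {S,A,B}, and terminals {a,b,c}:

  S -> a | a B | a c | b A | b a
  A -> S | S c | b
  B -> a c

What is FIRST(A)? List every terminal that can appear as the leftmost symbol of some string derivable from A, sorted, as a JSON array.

FIRST iteration:
[1]
  A via A→b: +{b}
  B via B→a c: +{a}
  S via S→a: +{a}
  S via S→b A: +{b}
  FIRST(S)={a,b}  FIRST(A)={b}  FIRST(B)={a}
[2]
  A via A→S: +{a}
  FIRST(S)={a,b}  FIRST(A)={a,b}  FIRST(B)={a}
[3] (stable)
  FIRST(S)={a,b}  FIRST(A)={a,b}  FIRST(B)={a}

FIRST(A) = ["a", "b"]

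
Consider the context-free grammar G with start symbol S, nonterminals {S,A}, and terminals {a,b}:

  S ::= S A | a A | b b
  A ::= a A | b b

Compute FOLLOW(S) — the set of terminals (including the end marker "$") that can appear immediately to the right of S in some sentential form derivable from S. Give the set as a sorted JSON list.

Compute FIRST by fixpoint:
pass 1:
  A via A→a A: +{a}
  A via A→b b: +{b}
  S via S→a A: +{a}
  S via S→b b: +{b}
  FIRST[S]={a,b}  FIRST[A]={a,b}
pass 2: — fixpoint
  FIRST[S]={a,b}  FIRST[A]={a,b}

Compute FOLLOW by fixpoint:
FOLLOW(S) := {$}
iter 1:
  S→S A: FOLLOW(S) ⊇ FIRST(A) = {a,b}; new: +{a,b}
  S→S A: FOLLOW(A) ⊇ FOLLOW(S) ⊇ {$,a,b}; new: +{$,a,b}
  FOLLOW[S]={$,a,b}  FOLLOW[A]={$,a,b}
iter 2: done
  FOLLOW[S]={$,a,b}  FOLLOW[A]={$,a,b}

FOLLOW(S) = ["$", "a", "b"]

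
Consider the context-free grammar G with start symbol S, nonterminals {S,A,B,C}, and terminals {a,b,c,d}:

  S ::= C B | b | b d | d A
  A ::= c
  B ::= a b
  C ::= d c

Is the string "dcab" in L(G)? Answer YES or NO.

Convert to CNF:
  S -> C B | T1 T2 | T2 A | b
  A -> c
  B -> T0 T1
  C -> T2 T3
  T0 -> a
  T1 -> b
  T2 -> d
  T3 -> c

Fill CYK table bottom-up:
  T[0,0] 'd' = {T2}  orig:{}
  T[1,1] 'c' = {A,T3}  orig:{A}
  T[2,2] 'a' = {T0}  orig:{}
  T[3,3] 'b' = {S,T1}  orig:{S}
  T[0,1] 'dc' = {C,S}
  T[1,2] 'ca' = ∅
  T[2,3] 'ab' = {B}
  T[0,2] 'dca' = ∅
  T[1,3] 'cab' = ∅
  T[0,3] 'dcab' = {S}

S ∈ T[0,3] ⇒ YES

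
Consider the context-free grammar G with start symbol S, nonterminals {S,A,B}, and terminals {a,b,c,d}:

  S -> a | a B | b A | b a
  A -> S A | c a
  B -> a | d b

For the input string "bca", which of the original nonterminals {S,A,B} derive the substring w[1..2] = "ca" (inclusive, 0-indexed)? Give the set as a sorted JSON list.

CNF form of G:
  S -> T1 B | T3 A | T3 T1 | a
  A -> S A | T0 T1
  B -> T2 T3 | a
  T0 -> c
  T1 -> a
  T2 -> d
  T3 -> b

CYK table (by increasing span), restricted to cells inside w[1..2]:
  T[1,1] 'c' = {T0}  orig:{}
  T[2,2] 'a' = {B,S,T1}  orig:{B,S}
  T[1,2] 'ca' = {A}

Original NTs in T[1,2] deriving "ca": ["A"]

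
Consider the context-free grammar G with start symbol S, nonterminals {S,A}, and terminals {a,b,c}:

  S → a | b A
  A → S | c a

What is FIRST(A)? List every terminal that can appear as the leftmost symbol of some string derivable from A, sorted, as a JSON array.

FIRST sets, iterate to fixpoint:
iter 1:
  A via A→c a: +{c}
  S via S→a: +{a}
  S via S→b A: +{b}
  S: {a,b}  A: {c}
iter 2:
  A via A→S: +{a,b}
  S: {a,b}  A: {a,b,c}
iter 3: (stable)
  S: {a,b}  A: {a,b,c}

FIRST(A) = ["a", "b", "c"]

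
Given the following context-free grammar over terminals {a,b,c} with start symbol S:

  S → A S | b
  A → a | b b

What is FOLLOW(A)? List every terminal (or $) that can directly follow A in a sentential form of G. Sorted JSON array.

FIRST sets, iterate to fixpoint:
round 1:
  A via A→a: +{a}
  A via A→b b: +{b}
  S via S→A S: +{a,b}
  FIRST(S)={a,b}  FIRST(A)={a,b}
round 2: (no change)
  FIRST(S)={a,b}  FIRST(A)={a,b}

FOLLOW iteration:
initialize: $ ∈ FOLLOW(S)
iter 1:
  S→A S: FOLLOW(A) ⊇ FIRST(S) = {a,b}; new: +{a,b}
  FOLLOW(S)={$}  FOLLOW(A)={a,b}
iter 2: — fixpoint
  FOLLOW(S)={$}  FOLLOW(A)={a,b}

FOLLOW(A) = ["a", "b"]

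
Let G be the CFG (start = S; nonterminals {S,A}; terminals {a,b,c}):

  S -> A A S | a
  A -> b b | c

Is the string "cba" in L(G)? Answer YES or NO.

CNF form of G:
  S -> A X1 | a
  A -> T0 T0 | c
  T0 -> b
  X1 -> A S

CYK table (by increasing span):
  cell(0,0) c: {A}
  cell(1,1) b: {T0}  orig:{}
  cell(2,2) a: {S}
  cell(0,1) cb: ∅
  cell(1,2) ba: ∅
  cell(0,2) cba: ∅

S ∉ T[0,2] ⇒ NO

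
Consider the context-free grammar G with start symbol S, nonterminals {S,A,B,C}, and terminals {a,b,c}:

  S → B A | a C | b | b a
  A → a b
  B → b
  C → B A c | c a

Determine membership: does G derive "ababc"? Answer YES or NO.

Convert to CNF:
  S -> B A | T0 C | T1 T0 | b
  A -> T0 T1
  B -> b
  C -> B X3 | T2 T0
  T0 -> a
  T1 -> b
  T2 -> c
  X3 -> A T2

CYK fill:
  cell(0,0) a: {T0}  orig:{}
  cell(1,1) b: {B,S,T1}  orig:{B,S}
  cell(2,2) a: {T0}  orig:{}
  cell(3,3) b: {B,S,T1}  orig:{B,S}
  cell(4,4) c: {T2}  orig:{}
  cell(0,1) ab: {A}
  cell(1,2) ba: {S}
  cell(2,3) ab: {A}
  cell(3,4) bc: ∅
  cell(0,2) aba: ∅
  cell(1,3) bab: {S}
  cell(2,4) abc: {X3}  orig:{}
  cell(0,3) abab: ∅
  cell(1,4) babc: {C}
  cell(0,4) ababc: {S}

S ∈ T[0,4] ⇒ YES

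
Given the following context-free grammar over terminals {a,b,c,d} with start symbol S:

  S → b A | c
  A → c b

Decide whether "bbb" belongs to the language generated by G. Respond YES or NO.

Convert to CNF:
  S -> T1 A | c
  A -> T0 T1
  T0 -> c
  T1 -> b

Fill CYK table bottom-up:
  [0..0]={T1}  "b"  orig:{}
  [1..1]={T1}  "b"  orig:{}
  [2..2]={T1}  "b"  orig:{}
  [0..1]=∅  "bb"
  [1..2]=∅  "bb"
  [0..2]=∅  "bbb"

S ∉ T[0,2] ⇒ NO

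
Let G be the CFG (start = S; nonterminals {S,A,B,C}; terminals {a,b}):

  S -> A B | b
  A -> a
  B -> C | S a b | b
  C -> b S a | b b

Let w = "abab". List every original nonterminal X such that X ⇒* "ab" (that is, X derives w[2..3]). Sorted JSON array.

CNF form of G:
  S -> A B | b
  A -> a
  B -> S X2 | T1 T1 | T1 X3 | b
  C -> T1 T1 | T1 X4
  T0 -> a
  T1 -> b
  X2 -> T0 T1
  X3 -> S T0
  X4 -> S T0

CYK fill, restricted to cells inside w[2..3]:
  [2..2]={A,T0}  "a"  orig:{A}
  [3..3]={B,S,T1}  "b"  orig:{B,S}
  [2..3]={S,X2}  "ab"  orig:{S}

Original NTs in T[2,3] deriving "ab": ["S"]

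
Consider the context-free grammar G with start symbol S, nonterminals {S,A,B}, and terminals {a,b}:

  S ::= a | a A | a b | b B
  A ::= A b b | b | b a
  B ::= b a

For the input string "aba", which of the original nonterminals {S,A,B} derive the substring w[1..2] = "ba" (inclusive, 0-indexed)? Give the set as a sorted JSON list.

CNF form of G:
  S -> T0 B | T1 A | T1 T0 | a
  A -> A X2 | T0 T1 | b
  B -> T0 T1
  T0 -> b
  T1 -> a
  X2 -> T0 T0

Fill CYK table bottom-up (cells [i..j] with 1 ≤ i ≤ j ≤ 2 only):
  cell(1,1) b: {A,T0}  orig:{A}
  cell(2,2) a: {S,T1}  orig:{S}
  cell(1,2) ba: {A,B}

Original NTs in T[1,2] deriving "ba": ["A", "B"]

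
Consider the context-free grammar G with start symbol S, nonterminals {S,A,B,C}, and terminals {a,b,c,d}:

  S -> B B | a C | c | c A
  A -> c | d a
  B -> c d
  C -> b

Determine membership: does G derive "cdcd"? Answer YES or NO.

CNF form of G:
  S -> B B | T1 C | T2 A | c
  A -> T0 T1 | c
  B -> T2 T0
  C -> b
  T0 -> d
  T1 -> a
  T2 -> c

CYK table (by increasing span):
  cell(0,0) c: {A,S,T2}  orig:{A,S}
  cell(1,1) d: {T0}  orig:{}
  cell(2,2) c: {A,S,T2}  orig:{A,S}
  cell(3,3) d: {T0}  orig:{}
  cell(0,1) cd: {B}
  cell(1,2) dc: ∅
  cell(2,3) cd: {B}
  cell(0,2) cdc: ∅
  cell(1,3) dcd: ∅
  cell(0,3) cdcd: {S}

S ∈ T[0,3] ⇒ YES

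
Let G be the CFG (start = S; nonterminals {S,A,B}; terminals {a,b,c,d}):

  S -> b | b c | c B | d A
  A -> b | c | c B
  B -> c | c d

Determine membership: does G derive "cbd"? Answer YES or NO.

Convert to CNF:
  S -> T0 B | T1 A | T2 T0 | b
  A -> T0 B | b | c
  B -> T0 T1 | c
  T0 -> c
  T1 -> d
  T2 -> b

CYK table (by increasing span):
  T[0,0] 'c' = {A,B,T0}  orig:{A,B}
  T[1,1] 'b' = {A,S,T2}  orig:{A,S}
  T[2,2] 'd' = {T1}  orig:{}
  T[0,1] 'cb' = ∅
  T[1,2] 'bd' = ∅
  T[0,2] 'cbd' = ∅

S ∉ T[0,2] ⇒ NO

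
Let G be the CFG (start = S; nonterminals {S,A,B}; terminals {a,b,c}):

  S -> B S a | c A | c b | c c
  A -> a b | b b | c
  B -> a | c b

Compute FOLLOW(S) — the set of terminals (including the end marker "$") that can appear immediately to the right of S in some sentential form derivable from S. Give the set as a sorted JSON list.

FIRST iteration:
iter 1:
  A via A→a b: +{a}
  A via A→b b: +{b}
  A via A→c: +{c}
  B via B→a: +{a}
  B via B→c b: +{c}
  S via S→B S a: +{a,c}
  FIRST[S]={a,c}  FIRST[A]={a,b,c}  FIRST[B]={a,c}
iter 2: — fixpoint
  FIRST[S]={a,c}  FIRST[A]={a,b,c}  FIRST[B]={a,c}

Compute FOLLOW by fixpoint:
FOLLOW(S) := {$}
[1]
  S→B S a: FOLLOW(B) ⊇ FIRST(S) = {a,c}; new: +{a,c}
  S→B S a: FOLLOW(S) ⊇ FIRST(a) = {a}; new: +{a}
  S→c A: FOLLOW(A) ⊇ FOLLOW(S) ⊇ {$,a}; new: +{$,a}
  FOLLOW(S)={$,a}  FOLLOW(A)={$,a}  FOLLOW(B)={a,c}
[2] (no change)
  FOLLOW(S)={$,a}  FOLLOW(A)={$,a}  FOLLOW(B)={a,c}

FOLLOW(S) = ["$", "a"]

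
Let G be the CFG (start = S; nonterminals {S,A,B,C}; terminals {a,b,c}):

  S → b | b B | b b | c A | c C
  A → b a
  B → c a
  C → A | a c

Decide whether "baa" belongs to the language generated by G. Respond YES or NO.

CNF form of G:
  S -> T0 B | T0 T0 | T2 A | T2 C | b
  A -> T0 T1
  B -> T2 T1
  C -> T0 T1 | T1 T2
  T0 -> b
  T1 -> a
  T2 -> c

CYK fill:
  T[0,0] 'b' = {S,T0}  orig:{S}
  T[1,1] 'a' = {T1}  orig:{}
  T[2,2] 'a' = {T1}  orig:{}
  T[0,1] 'ba' = {A,C}
  T[1,2] 'aa' = ∅
  T[0,2] 'baa' = ∅

S ∉ T[0,2] ⇒ NO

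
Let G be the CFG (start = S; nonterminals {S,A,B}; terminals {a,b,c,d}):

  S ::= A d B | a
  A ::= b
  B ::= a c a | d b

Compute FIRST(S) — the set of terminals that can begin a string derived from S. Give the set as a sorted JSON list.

FIRST iteration:
pass 1:
  A via A→b: +{b}
  B via B→a c a: +{a}
  B via B→d b: +{d}
  S via S→A d B: +{b}
  S via S→a: +{a}
  FIRST[S]={a,b}  FIRST[A]={b}  FIRST[B]={a,d}
pass 2: (stable)
  FIRST[S]={a,b}  FIRST[A]={b}  FIRST[B]={a,d}

FIRST(S) = ["a", "b"]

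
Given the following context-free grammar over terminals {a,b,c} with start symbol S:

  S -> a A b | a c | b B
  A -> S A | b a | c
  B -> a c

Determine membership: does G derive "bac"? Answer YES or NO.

Convert to CNF:
  S -> T0 B | T1 T2 | T1 X3
  A -> S A | T0 T1 | c
  B -> T1 T2
  T0 -> b
  T1 -> a
  T2 -> c
  X3 -> A T0

CYK fill:
  cell(0,0) b: {T0}  orig:{}
  cell(1,1) a: {T1}  orig:{}
  cell(2,2) c: {A,T2}  orig:{A}
  cell(0,1) ba: {A}
  cell(1,2) ac: {B,S}
  cell(0,2) bac: {S}

S ∈ T[0,2] ⇒ YES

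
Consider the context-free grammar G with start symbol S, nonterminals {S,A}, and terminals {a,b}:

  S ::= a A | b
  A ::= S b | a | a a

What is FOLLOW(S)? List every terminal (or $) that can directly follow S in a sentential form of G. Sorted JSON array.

FIRST sets, iterate to fixpoint:
round 1:
  A via A→a: +{a}
  S via S→a A: +{a}
  S via S→b: +{b}
  FIRST(S)={a,b}  FIRST(A)={a}
round 2:
  A via A→S b: +{b}
  FIRST(S)={a,b}  FIRST(A)={a,b}
round 3: done
  FIRST(S)={a,b}  FIRST(A)={a,b}

FOLLOW iteration:
initialize: $ ∈ FOLLOW(S)
round 1:
  A→S b: FOLLOW(S) ⊇ FIRST(b) = {b}; new: +{b}
  S→a A: FOLLOW(A) ⊇ FOLLOW(S) ⊇ {$,b}; new: +{$,b}
  FOLLOW[S]={$,b}  FOLLOW[A]={$,b}
round 2: (no change)
  FOLLOW[S]={$,b}  FOLLOW[A]={$,b}

FOLLOW(S) = ["$", "b"]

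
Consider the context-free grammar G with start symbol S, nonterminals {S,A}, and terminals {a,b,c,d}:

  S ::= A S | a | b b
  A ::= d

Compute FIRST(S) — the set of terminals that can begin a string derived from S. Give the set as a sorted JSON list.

Compute FIRST by fixpoint:
iter 1:
  A via A→d: +{d}
  S via S→A S: +{d}
  S via S→a: +{a}
  S via S→b b: +{b}
  FIRST(S)={a,b,d}  FIRST(A)={d}
iter 2: (no change)
  FIRST(S)={a,b,d}  FIRST(A)={d}

FIRST(S) = ["a", "b", "d"]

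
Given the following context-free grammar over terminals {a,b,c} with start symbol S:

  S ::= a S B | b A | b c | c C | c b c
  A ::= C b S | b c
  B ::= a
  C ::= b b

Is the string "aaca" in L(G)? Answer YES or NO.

Convert to CNF:
  S -> T0 A | T0 T1 | T1 C | T1 X5 | T2 X4
  A -> C X3 | T0 T1
  B -> a
  C -> T0 T0
  T0 -> b
  T1 -> c
  T2 -> a
  X3 -> T0 S
  X4 -> S B
  X5 -> T0 T1

CYK table (by increasing span):
  cell(0,0) a: {B,T2}  orig:{B}
  cell(1,1) a: {B,T2}  orig:{B}
  cell(2,2) c: {T1}  orig:{}
  cell(3,3) a: {B,T2}  orig:{B}
  cell(0,1) aa: ∅
  cell(1,2) ac: ∅
  cell(2,3) ca: ∅
  cell(0,2) aac: ∅
  cell(1,3) aca: ∅
  cell(0,3) aaca: ∅

S ∉ T[0,3] ⇒ NO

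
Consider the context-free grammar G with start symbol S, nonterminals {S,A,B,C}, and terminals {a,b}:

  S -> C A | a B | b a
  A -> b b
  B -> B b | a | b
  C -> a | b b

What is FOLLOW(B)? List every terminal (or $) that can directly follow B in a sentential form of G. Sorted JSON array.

FIRST iteration:
round 1:
  A via A→b b: +{b}
  B via B→a: +{a}
  B via B→b: +{b}
  C via C→a: +{a}
  C via C→b b: +{b}
  S via S→C A: +{a,b}
  FIRST[S]={a,b}  FIRST[A]={b}  FIRST[B]={a,b}  FIRST[C]={a,b}
round 2: — fixpoint
  FIRST[S]={a,b}  FIRST[A]={b}  FIRST[B]={a,b}  FIRST[C]={a,b}

Compute FOLLOW by fixpoint:
seed FOLLOW(S) with $
iter 1:
  B→B b: FOLLOW(B) ⊇ FIRST(b) = {b}; new: +{b}
  S→C A: FOLLOW(C) ⊇ FIRST(A) = {b}; new: +{b}
  S→C A: FOLLOW(A) ⊇ FOLLOW(S) ⊇ {$}; new: +{$}
  S→a B: FOLLOW(B) ⊇ FOLLOW(S) ⊇ {$}; new: +{$}
  FOLLOW[S]={$}  FOLLOW[A]={$}  FOLLOW[B]={$,b}  FOLLOW[C]={b}
iter 2: (no change)
  FOLLOW[S]={$}  FOLLOW[A]={$}  FOLLOW[B]={$,b}  FOLLOW[C]={b}

FOLLOW(B) = ["$", "b"]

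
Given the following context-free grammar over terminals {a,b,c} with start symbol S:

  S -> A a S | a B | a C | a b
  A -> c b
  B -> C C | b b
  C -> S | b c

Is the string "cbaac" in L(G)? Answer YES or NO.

Convert to CNF:
  S -> A X4 | T2 B | T2 C | T2 T1
  A -> T0 T1
  B -> C C | T1 T1
  C -> A X3 | T1 T0 | T2 B | T2 C | T2 T1
  T0 -> c
  T1 -> b
  T2 -> a
  X3 -> T2 S
  X4 -> T2 S

CYK table (by increasing span):
  [0..0]={T0}  "c"  orig:{}
  [1..1]={T1}  "b"  orig:{}
  [2..2]={T2}  "a"  orig:{}
  [3..3]={T2}  "a"  orig:{}
  [4..4]={T0}  "c"  orig:{}
  [0..1]={A}  "cb"
  [1..2]=∅  "ba"
  [2..3]=∅  "aa"
  [3..4]=∅  "ac"
  [0..2]=∅  "cba"
  [1..3]=∅  "baa"
  [2..4]=∅  "aac"
  [0..3]=∅  "cbaa"
  [1..4]=∅  "baac"
  [0..4]=∅  "cbaac"

S ∉ T[0,4] ⇒ NO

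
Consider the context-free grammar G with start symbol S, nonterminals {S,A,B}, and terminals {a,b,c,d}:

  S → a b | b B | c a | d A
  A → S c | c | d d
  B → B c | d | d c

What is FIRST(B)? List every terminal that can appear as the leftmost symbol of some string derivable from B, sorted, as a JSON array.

Compute FIRST by fixpoint:
round 1:
  A via A→c: +{c}
  A via A→d d: +{d}
  B via B→d: +{d}
  S via S→a b: +{a}
  S via S→b B: +{b}
  S via S→c a: +{c}
  S via S→d A: +{d}
  FIRST[S]={a,b,c,d}  FIRST[A]={c,d}  FIRST[B]={d}
round 2:
  A via A→S c: +{a,b}
  FIRST[S]={a,b,c,d}  FIRST[A]={a,b,c,d}  FIRST[B]={d}
round 3: — fixpoint
  FIRST[S]={a,b,c,d}  FIRST[A]={a,b,c,d}  FIRST[B]={d}

FIRST(B) = ["d"]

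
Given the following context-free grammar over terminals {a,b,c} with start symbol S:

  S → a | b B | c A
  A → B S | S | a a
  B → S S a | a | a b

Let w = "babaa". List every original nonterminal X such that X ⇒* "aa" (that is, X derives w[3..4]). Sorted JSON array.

Convert to CNF:
  S -> T1 B | T2 A | a
  A -> B S | T0 T0 | T1 B | T2 A | a
  B -> S X3 | T0 T1 | a
  T0 -> a
  T1 -> b
  T2 -> c
  X3 -> S T0

CYK fill, restricted to cells inside w[3..4]:
  cell(3,3) a: {A,B,S,T0}  orig:{A,B,S}
  cell(4,4) a: {A,B,S,T0}  orig:{A,B,S}
  cell(3,4) aa: {A,X3}  orig:{A}

Original NTs in T[3,4] deriving "aa": ["A"]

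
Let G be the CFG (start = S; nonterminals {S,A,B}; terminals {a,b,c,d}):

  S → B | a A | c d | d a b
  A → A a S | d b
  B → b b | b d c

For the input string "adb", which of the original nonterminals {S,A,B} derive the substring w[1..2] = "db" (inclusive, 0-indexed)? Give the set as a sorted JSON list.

CNF form of G:
  S -> T0 A | T1 X7 | T2 T2 | T2 X6 | T3 T1
  A -> A X4 | T1 T2
  B -> T2 T2 | T2 X5
  T0 -> a
  T1 -> d
  T2 -> b
  T3 -> c
  X4 -> T0 S
  X5 -> T1 T3
  X6 -> T1 T3
  X7 -> T0 T2

CYK fill (cells [i..j] with 1 ≤ i ≤ j ≤ 2 only):
  [1..1]={T1}  "d"  orig:{}
  [2..2]={T2}  "b"  orig:{}
  [1..2]={A}  "db"

Original NTs in T[1,2] deriving "db": ["A"]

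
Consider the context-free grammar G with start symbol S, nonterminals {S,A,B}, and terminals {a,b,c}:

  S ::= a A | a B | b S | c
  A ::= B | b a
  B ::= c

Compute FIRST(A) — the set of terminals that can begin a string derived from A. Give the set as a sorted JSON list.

FIRST sets, iterate to fixpoint:
[1]
  A via A→b a: +{b}
  B via B→c: +{c}
  S via S→a A: +{a}
  S via S→b S: +{b}
  S via S→c: +{c}
  FIRST[S]={a,b,c}  FIRST[A]={b}  FIRST[B]={c}
[2]
  A via A→B: +{c}
  FIRST[S]={a,b,c}  FIRST[A]={b,c}  FIRST[B]={c}
[3] done
  FIRST[S]={a,b,c}  FIRST[A]={b,c}  FIRST[B]={c}

FIRST(A) = ["b", "c"]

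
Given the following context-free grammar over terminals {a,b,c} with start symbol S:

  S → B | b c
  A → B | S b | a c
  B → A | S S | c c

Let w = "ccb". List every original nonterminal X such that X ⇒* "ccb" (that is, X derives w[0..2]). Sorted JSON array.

Convert to CNF:
  S -> S S | S T0 | T0 T2 | T1 T2 | T2 T2
  A -> S S | S T0 | T1 T2 | T2 T2
  B -> S S | S T0 | T1 T2 | T2 T2
  T0 -> b
  T1 -> a
  T2 -> c

CYK table (by increasing span) (cells [i..j] with 0 ≤ i ≤ j ≤ 2 only):
  cell(0,0) c: {T2}  orig:{}
  cell(1,1) c: {T2}  orig:{}
  cell(2,2) b: {T0}  orig:{}
  cell(0,1) cc: {A,B,S}
  cell(1,2) cb: ∅
  cell(0,2) ccb: {A,B,S}

Original NTs in T[0,2] deriving "ccb": ["A", "B", "S"]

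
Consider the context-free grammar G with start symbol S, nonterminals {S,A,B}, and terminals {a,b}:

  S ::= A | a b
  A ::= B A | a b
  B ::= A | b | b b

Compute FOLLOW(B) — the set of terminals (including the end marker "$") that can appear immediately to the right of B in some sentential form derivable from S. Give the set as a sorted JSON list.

FIRST sets, iterate to fixpoint:
iter 1:
  A via A→a b: +{a}
  B via B→A: +{a}
  B via B→b: +{b}
  S via S→A: +{a}
  S: {a}  A: {a}  B: {a,b}
iter 2:
  A via A→B A: +{b}
  S via S→A: +{b}
  S: {a,b}  A: {a,b}  B: {a,b}
iter 3: done
  S: {a,b}  A: {a,b}  B: {a,b}

FOLLOW iteration:
initialize: $ ∈ FOLLOW(S)
pass 1:
  A→B A: FOLLOW(B) ⊇ FIRST(A) = {a,b}; new: +{a,b}
  B→A: FOLLOW(A) ⊇ FOLLOW(B) ⊇ {a,b}; new: +{a,b}
  S→A: FOLLOW(A) ⊇ FOLLOW(S) ⊇ {$}; new: +{$}
  FOLLOW[S]={$}  FOLLOW[A]={$,a,b}  FOLLOW[B]={a,b}
pass 2: (no change)
  FOLLOW[S]={$}  FOLLOW[A]={$,a,b}  FOLLOW[B]={a,b}

FOLLOW(B) = ["a", "b"]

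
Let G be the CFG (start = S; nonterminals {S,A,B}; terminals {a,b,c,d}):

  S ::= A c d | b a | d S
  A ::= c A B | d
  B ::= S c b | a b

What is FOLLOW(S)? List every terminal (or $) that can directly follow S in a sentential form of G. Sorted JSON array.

FIRST sets, iterate to fixpoint:
[1]
  A via A→c A B: +{c}
  A via A→d: +{d}
  B via B→a b: +{a}
  S via S→A c d: +{c,d}
  S via S→b a: +{b}
  FIRST[S]={b,c,d}  FIRST[A]={c,d}  FIRST[B]={a}
[2]
  B via B→S c b: +{b,c,d}
  FIRST[S]={b,c,d}  FIRST[A]={c,d}  FIRST[B]={a,b,c,d}
[3] (no change)
  FIRST[S]={b,c,d}  FIRST[A]={c,d}  FIRST[B]={a,b,c,d}

FOLLOW sets:
initialize: $ ∈ FOLLOW(S)
round 1:
  A→c A B: FOLLOW(A) ⊇ FIRST(B) = {a,b,c,d}; new: +{a,b,c,d}
  A→c A B: FOLLOW(B) ⊇ FOLLOW(A) ⊇ {a,b,c,d}; new: +{a,b,c,d}
  B→S c b: FOLLOW(S) ⊇ FIRST(c) = {c}; new: +{c}
  FOLLOW(S)={$,c}  FOLLOW(A)={a,b,c,d}  FOLLOW(B)={a,b,c,d}
round 2: (stable)
  FOLLOW(S)={$,c}  FOLLOW(A)={a,b,c,d}  FOLLOW(B)={a,b,c,d}

FOLLOW(S) = ["$", "c"]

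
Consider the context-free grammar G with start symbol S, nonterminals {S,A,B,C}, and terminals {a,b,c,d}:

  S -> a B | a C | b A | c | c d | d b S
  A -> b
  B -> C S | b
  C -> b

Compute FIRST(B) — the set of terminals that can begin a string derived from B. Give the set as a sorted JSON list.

FIRST iteration:
iter 1:
  A via A→b: +{b}
  B via B→b: +{b}
  C via C→b: +{b}
  S via S→a B: +{a}
  S via S→b A: +{b}
  S via S→c: +{c}
  S via S→d b S: +{d}
  FIRST[S]={a,b,c,d}  FIRST[A]={b}  FIRST[B]={b}  FIRST[C]={b}
iter 2: (stable)
  FIRST[S]={a,b,c,d}  FIRST[A]={b}  FIRST[B]={b}  FIRST[C]={b}

FIRST(B) = ["b"]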